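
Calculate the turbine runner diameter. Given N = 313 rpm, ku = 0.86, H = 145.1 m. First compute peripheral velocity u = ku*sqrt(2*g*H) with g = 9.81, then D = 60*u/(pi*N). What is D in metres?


u = 0.86 * sqrt(2*9.81*145.1) = 45.8862 m/s
D = 60 * 45.8862 / (pi * 313) = 2.7999 m


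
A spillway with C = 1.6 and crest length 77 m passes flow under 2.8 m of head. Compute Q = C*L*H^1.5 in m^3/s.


Q = 1.6 * 77 * 2.8^1.5 = 577.2285 m^3/s


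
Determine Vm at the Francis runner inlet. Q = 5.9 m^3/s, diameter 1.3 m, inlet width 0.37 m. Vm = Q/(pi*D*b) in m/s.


Vm = 5.9 / (pi * 1.3 * 0.37) = 3.9044 m/s


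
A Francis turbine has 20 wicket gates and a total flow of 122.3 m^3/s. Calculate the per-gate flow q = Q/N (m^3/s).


q = 122.3 / 20 = 6.1150 m^3/s


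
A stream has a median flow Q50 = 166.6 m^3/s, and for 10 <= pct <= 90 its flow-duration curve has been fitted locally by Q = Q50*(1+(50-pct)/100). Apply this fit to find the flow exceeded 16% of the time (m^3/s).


Q = 166.6 * (1 + (50 - 16)/100) = 223.2440 m^3/s


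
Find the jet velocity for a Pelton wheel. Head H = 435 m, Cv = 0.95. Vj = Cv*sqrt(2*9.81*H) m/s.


Vj = 0.95 * sqrt(2*9.81*435) = 87.7643 m/s


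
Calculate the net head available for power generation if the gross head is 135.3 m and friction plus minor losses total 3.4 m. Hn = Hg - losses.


Hn = 135.3 - 3.4 = 131.9000 m


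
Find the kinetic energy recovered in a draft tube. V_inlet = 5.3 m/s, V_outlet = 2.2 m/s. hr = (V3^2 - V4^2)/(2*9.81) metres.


hr = (5.3^2 - 2.2^2) / (2*9.81) = 1.1850 m


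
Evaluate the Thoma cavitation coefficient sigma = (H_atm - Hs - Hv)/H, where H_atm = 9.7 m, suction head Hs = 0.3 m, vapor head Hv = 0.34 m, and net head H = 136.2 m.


sigma = (9.7 - 0.3 - 0.34) / 136.2 = 0.0665


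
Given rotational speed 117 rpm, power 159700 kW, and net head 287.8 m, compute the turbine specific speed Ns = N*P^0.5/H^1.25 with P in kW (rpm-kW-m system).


Ns = 117 * 159700^0.5 / 287.8^1.25 = 39.4434


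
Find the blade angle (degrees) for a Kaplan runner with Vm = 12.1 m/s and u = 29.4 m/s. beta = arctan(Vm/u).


beta = arctan(12.1 / 29.4) = 22.3703 degrees


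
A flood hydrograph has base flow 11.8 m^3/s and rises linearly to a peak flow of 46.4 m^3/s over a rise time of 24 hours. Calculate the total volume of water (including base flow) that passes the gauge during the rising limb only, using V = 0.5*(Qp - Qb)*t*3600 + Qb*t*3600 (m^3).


V = 0.5*(46.4 - 11.8)*24*3600 + 11.8*24*3600 = 2.5142e+06 m^3


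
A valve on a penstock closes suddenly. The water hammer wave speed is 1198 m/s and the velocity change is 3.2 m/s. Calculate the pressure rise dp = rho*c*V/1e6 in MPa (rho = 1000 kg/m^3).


dp = 1000 * 1198 * 3.2 / 1e6 = 3.8336 MPa


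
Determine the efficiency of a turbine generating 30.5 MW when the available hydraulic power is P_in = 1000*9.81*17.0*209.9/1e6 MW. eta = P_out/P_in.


P_in = 1000 * 9.81 * 17.0 * 209.9 / 1e6 = 35.0050 MW
eta = 30.5 / 35.0050 = 0.8713


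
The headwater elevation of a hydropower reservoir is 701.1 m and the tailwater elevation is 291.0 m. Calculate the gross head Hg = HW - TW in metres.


Hg = 701.1 - 291.0 = 410.1000 m


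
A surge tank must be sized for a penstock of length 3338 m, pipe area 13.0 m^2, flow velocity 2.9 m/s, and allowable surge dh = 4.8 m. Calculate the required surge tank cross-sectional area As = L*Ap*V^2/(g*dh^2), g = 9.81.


As = 3338 * 13.0 * 2.9^2 / (9.81 * 4.8^2) = 1614.6344 m^2


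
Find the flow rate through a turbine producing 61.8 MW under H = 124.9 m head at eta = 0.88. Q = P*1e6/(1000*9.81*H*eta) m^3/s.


Q = 61.8 * 1e6 / (1000 * 9.81 * 124.9 * 0.88) = 57.3158 m^3/s


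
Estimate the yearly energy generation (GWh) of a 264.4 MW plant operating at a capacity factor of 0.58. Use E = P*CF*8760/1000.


E = 264.4 * 0.58 * 8760 / 1000 = 1343.3635 GWh


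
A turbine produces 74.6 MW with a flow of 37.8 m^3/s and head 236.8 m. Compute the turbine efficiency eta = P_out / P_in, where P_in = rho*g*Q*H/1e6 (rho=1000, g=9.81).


P_in = 1000 * 9.81 * 37.8 * 236.8 / 1e6 = 87.8097 MW
eta = 74.6 / 87.8097 = 0.8496


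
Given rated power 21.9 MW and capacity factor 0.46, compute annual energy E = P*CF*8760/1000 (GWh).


E = 21.9 * 0.46 * 8760 / 1000 = 88.2482 GWh


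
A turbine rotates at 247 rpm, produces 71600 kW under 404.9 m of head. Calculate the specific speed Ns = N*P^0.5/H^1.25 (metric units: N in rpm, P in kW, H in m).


Ns = 247 * 71600^0.5 / 404.9^1.25 = 36.3889


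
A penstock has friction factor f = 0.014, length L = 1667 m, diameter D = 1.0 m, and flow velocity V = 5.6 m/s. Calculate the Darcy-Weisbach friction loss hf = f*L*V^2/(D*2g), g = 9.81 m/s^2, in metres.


hf = 0.014 * 1667 * 5.6^2 / (1.0 * 2 * 9.81) = 37.3027 m


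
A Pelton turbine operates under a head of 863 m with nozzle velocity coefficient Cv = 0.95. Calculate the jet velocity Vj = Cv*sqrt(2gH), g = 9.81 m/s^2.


Vj = 0.95 * sqrt(2*9.81*863) = 123.6171 m/s


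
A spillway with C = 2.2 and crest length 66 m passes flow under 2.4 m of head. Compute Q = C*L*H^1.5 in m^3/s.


Q = 2.2 * 66 * 2.4^1.5 = 539.8629 m^3/s


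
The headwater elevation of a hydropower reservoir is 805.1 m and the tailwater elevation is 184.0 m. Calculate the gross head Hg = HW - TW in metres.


Hg = 805.1 - 184.0 = 621.1000 m


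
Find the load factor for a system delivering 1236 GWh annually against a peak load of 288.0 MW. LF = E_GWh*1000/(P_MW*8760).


LF = 1236 * 1000 / (288.0 * 8760) = 0.4899


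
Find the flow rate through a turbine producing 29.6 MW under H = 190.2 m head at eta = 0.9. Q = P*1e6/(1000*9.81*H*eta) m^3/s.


Q = 29.6 * 1e6 / (1000 * 9.81 * 190.2 * 0.9) = 17.6266 m^3/s


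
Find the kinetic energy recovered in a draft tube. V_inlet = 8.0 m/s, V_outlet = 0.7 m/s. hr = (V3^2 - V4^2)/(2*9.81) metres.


hr = (8.0^2 - 0.7^2) / (2*9.81) = 3.2370 m


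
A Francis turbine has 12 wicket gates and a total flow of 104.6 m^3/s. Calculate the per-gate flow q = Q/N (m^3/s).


q = 104.6 / 12 = 8.7167 m^3/s


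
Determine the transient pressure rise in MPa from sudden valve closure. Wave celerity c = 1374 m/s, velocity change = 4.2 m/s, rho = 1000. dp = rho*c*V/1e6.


dp = 1000 * 1374 * 4.2 / 1e6 = 5.7708 MPa


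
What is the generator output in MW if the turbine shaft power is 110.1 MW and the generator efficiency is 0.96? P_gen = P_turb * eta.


P_gen = 110.1 * 0.96 = 105.6960 MW


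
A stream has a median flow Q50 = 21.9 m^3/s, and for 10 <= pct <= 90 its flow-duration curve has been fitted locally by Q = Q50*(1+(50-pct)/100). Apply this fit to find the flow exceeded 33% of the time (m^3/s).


Q = 21.9 * (1 + (50 - 33)/100) = 25.6230 m^3/s


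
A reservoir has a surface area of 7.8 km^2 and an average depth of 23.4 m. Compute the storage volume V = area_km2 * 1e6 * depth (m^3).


V = 7.8 * 1e6 * 23.4 = 1.8252e+08 m^3


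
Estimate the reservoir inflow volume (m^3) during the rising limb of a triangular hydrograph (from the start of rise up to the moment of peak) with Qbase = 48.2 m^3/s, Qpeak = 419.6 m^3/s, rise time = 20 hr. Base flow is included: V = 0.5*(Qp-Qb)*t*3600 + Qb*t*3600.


V = 0.5*(419.6 - 48.2)*20*3600 + 48.2*20*3600 = 1.6841e+07 m^3


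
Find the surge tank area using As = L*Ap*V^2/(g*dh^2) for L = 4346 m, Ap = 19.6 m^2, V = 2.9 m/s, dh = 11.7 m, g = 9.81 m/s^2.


As = 4346 * 19.6 * 2.9^2 / (9.81 * 11.7^2) = 533.4590 m^2


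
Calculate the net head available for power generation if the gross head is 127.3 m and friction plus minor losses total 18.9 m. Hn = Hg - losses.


Hn = 127.3 - 18.9 = 108.4000 m


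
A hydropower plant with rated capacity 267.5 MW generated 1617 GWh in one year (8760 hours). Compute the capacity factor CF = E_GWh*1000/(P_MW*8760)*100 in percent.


CF = 1617 * 1000 / (267.5 * 8760) * 100 = 69.0052 %


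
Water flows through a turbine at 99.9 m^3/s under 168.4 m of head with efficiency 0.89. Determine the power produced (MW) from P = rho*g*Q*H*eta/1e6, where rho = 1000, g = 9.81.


P = 1000 * 9.81 * 99.9 * 168.4 * 0.89 / 1e6 = 146.8813 MW


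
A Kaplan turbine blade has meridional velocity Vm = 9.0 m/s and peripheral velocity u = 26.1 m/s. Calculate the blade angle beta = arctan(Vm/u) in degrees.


beta = arctan(9.0 / 26.1) = 19.0256 degrees


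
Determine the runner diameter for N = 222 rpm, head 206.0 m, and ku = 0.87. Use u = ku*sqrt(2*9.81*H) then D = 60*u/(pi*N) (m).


u = 0.87 * sqrt(2*9.81*206.0) = 55.3098 m/s
D = 60 * 55.3098 / (pi * 222) = 4.7583 m


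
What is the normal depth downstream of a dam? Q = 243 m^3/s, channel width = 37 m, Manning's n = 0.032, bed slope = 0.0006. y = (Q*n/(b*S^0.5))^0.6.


y = (243 * 0.032 / (37 * 0.0006^0.5))^0.6 = 3.6315 m


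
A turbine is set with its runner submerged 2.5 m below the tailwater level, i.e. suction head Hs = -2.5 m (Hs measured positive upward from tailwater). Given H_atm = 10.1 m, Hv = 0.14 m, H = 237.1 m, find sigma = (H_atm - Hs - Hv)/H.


sigma = (10.1 - (-2.5) - 0.14) / 237.1 = 0.0526


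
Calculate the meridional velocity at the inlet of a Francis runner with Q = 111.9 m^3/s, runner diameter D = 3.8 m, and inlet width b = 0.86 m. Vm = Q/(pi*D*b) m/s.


Vm = 111.9 / (pi * 3.8 * 0.86) = 10.8993 m/s


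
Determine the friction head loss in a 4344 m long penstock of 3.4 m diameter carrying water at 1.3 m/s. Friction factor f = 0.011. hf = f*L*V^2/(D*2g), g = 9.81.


hf = 0.011 * 4344 * 1.3^2 / (3.4 * 2 * 9.81) = 1.2106 m


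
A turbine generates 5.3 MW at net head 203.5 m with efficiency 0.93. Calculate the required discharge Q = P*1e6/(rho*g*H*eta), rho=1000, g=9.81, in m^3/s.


Q = 5.3 * 1e6 / (1000 * 9.81 * 203.5 * 0.93) = 2.8547 m^3/s


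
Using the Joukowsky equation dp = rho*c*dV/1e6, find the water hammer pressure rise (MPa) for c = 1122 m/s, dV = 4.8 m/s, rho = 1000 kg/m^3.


dp = 1000 * 1122 * 4.8 / 1e6 = 5.3856 MPa


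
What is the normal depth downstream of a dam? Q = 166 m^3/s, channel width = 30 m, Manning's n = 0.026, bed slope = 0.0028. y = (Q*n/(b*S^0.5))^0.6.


y = (166 * 0.026 / (30 * 0.0028^0.5))^0.6 = 1.8223 m


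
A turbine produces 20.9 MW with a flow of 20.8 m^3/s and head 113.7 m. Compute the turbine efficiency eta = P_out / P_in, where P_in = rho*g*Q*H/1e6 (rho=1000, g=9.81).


P_in = 1000 * 9.81 * 20.8 * 113.7 / 1e6 = 23.2003 MW
eta = 20.9 / 23.2003 = 0.9009


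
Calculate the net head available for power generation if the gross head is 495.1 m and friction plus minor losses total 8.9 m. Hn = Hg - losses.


Hn = 495.1 - 8.9 = 486.2000 m


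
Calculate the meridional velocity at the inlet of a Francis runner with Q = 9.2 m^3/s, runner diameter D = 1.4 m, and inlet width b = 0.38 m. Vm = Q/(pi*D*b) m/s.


Vm = 9.2 / (pi * 1.4 * 0.38) = 5.5046 m/s


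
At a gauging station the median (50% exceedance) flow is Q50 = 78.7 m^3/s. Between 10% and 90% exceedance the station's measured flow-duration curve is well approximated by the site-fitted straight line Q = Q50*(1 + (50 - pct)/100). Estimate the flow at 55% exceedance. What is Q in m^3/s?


Q = 78.7 * (1 + (50 - 55)/100) = 74.7650 m^3/s


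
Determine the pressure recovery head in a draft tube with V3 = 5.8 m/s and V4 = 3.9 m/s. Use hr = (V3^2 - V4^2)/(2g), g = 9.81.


hr = (5.8^2 - 3.9^2) / (2*9.81) = 0.9393 m


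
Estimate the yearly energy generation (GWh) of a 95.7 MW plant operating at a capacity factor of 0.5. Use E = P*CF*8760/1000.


E = 95.7 * 0.5 * 8760 / 1000 = 419.1660 GWh


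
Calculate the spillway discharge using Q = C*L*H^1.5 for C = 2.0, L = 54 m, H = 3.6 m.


Q = 2.0 * 54 * 3.6^1.5 = 737.6961 m^3/s


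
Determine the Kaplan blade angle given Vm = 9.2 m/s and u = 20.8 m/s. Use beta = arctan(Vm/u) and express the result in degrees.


beta = arctan(9.2 / 20.8) = 23.8602 degrees


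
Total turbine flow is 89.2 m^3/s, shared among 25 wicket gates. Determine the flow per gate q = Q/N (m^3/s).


q = 89.2 / 25 = 3.5680 m^3/s


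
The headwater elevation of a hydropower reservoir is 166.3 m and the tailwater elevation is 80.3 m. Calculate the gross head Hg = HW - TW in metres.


Hg = 166.3 - 80.3 = 86.0000 m


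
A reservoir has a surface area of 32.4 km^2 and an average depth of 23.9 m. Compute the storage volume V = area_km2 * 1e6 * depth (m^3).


V = 32.4 * 1e6 * 23.9 = 7.7436e+08 m^3


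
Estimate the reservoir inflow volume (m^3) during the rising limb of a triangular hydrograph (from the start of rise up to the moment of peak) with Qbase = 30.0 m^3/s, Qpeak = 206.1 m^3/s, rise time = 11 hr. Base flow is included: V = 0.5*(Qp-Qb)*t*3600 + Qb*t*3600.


V = 0.5*(206.1 - 30.0)*11*3600 + 30.0*11*3600 = 4.6748e+06 m^3


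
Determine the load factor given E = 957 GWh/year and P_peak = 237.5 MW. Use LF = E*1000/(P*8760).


LF = 957 * 1000 / (237.5 * 8760) = 0.4600


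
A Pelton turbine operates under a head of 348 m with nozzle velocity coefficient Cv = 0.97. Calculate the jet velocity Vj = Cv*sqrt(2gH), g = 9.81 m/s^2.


Vj = 0.97 * sqrt(2*9.81*348) = 80.1514 m/s


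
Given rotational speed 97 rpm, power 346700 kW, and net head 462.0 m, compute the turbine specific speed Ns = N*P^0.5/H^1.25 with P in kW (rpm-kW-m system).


Ns = 97 * 346700^0.5 / 462.0^1.25 = 26.6653


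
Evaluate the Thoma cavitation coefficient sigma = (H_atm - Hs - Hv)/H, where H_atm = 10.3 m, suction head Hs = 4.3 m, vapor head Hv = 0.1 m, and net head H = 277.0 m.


sigma = (10.3 - 4.3 - 0.1) / 277.0 = 0.0213


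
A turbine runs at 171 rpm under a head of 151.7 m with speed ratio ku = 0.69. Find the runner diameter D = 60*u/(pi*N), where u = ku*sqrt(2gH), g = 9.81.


u = 0.69 * sqrt(2*9.81*151.7) = 37.6436 m/s
D = 60 * 37.6436 / (pi * 171) = 4.2043 m


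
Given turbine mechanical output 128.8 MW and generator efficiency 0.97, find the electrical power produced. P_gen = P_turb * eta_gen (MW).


P_gen = 128.8 * 0.97 = 124.9360 MW


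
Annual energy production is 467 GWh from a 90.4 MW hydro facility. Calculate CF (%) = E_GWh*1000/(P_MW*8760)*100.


CF = 467 * 1000 / (90.4 * 8760) * 100 = 58.9718 %


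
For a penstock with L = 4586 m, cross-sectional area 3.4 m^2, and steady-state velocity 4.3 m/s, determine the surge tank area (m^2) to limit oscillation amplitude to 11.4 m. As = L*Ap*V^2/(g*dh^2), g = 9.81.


As = 4586 * 3.4 * 4.3^2 / (9.81 * 11.4^2) = 226.1368 m^2


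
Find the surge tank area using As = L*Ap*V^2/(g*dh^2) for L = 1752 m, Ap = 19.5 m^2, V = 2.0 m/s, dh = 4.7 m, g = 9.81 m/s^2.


As = 1752 * 19.5 * 2.0^2 / (9.81 * 4.7^2) = 630.6145 m^2


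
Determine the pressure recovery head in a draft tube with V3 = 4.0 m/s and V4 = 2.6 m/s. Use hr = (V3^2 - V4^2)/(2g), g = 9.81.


hr = (4.0^2 - 2.6^2) / (2*9.81) = 0.4709 m


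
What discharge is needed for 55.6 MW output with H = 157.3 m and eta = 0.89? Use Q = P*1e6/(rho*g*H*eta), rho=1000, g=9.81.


Q = 55.6 * 1e6 / (1000 * 9.81 * 157.3 * 0.89) = 40.4843 m^3/s


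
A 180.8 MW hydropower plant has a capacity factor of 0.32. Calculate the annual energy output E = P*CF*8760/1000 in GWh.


E = 180.8 * 0.32 * 8760 / 1000 = 506.8186 GWh


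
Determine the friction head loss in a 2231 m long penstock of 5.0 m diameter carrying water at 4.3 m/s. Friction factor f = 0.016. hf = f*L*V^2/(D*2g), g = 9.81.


hf = 0.016 * 2231 * 4.3^2 / (5.0 * 2 * 9.81) = 6.7280 m


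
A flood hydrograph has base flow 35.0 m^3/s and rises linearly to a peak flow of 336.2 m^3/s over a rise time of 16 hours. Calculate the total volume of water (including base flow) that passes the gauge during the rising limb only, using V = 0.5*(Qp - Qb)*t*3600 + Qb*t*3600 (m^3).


V = 0.5*(336.2 - 35.0)*16*3600 + 35.0*16*3600 = 1.0691e+07 m^3


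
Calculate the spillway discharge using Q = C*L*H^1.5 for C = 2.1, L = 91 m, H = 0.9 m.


Q = 2.1 * 91 * 0.9^1.5 = 163.1640 m^3/s


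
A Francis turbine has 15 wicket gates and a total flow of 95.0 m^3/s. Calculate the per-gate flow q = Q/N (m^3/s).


q = 95.0 / 15 = 6.3333 m^3/s


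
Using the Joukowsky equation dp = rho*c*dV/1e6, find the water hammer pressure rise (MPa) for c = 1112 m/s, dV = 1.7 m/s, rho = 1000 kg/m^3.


dp = 1000 * 1112 * 1.7 / 1e6 = 1.8904 MPa


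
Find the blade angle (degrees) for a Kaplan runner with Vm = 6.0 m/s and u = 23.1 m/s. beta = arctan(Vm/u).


beta = arctan(6.0 / 23.1) = 14.5603 degrees


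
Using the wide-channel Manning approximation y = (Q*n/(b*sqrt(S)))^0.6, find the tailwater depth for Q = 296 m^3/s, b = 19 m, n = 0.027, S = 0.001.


y = (296 * 0.027 / (19 * 0.001^0.5))^0.6 = 4.7243 m


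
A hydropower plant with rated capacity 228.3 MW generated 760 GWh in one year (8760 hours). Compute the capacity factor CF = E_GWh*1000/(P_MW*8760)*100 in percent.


CF = 760 * 1000 / (228.3 * 8760) * 100 = 38.0017 %


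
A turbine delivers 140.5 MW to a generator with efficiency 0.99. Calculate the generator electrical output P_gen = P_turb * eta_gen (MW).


P_gen = 140.5 * 0.99 = 139.0950 MW


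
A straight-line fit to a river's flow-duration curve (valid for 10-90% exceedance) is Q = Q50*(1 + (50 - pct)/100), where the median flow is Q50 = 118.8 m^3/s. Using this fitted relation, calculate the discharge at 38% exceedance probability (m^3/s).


Q = 118.8 * (1 + (50 - 38)/100) = 133.0560 m^3/s


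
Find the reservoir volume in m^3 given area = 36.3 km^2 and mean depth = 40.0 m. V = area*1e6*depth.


V = 36.3 * 1e6 * 40.0 = 1.4520e+09 m^3


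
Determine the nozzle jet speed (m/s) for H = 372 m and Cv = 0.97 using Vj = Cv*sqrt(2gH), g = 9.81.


Vj = 0.97 * sqrt(2*9.81*372) = 82.8691 m/s


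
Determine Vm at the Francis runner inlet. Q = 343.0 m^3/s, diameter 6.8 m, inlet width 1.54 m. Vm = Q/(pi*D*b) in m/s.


Vm = 343.0 / (pi * 6.8 * 1.54) = 10.4259 m/s


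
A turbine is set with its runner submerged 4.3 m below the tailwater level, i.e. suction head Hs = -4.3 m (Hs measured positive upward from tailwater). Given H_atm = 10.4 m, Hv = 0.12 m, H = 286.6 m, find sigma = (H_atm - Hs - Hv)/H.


sigma = (10.4 - (-4.3) - 0.12) / 286.6 = 0.0509


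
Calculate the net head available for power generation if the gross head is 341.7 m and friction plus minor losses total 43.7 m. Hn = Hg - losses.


Hn = 341.7 - 43.7 = 298.0000 m


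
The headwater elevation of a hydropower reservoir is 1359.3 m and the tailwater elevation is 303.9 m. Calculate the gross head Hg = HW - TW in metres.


Hg = 1359.3 - 303.9 = 1055.4000 m


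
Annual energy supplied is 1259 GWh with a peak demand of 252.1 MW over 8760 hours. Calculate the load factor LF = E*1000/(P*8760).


LF = 1259 * 1000 / (252.1 * 8760) = 0.5701


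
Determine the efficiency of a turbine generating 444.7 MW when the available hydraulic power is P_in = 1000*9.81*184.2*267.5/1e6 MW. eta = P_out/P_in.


P_in = 1000 * 9.81 * 184.2 * 267.5 / 1e6 = 483.3730 MW
eta = 444.7 / 483.3730 = 0.9200


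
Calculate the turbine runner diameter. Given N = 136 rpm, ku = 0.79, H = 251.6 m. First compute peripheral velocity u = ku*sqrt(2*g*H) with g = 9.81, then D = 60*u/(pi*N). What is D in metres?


u = 0.79 * sqrt(2*9.81*251.6) = 55.5050 m/s
D = 60 * 55.5050 / (pi * 136) = 7.7946 m


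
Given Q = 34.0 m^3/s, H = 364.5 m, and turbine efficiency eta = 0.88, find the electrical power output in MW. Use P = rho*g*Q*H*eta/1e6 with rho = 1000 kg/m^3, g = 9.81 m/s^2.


P = 1000 * 9.81 * 34.0 * 364.5 * 0.88 / 1e6 = 106.9863 MW


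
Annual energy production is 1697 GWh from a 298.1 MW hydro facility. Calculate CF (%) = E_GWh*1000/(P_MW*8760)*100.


CF = 1697 * 1000 / (298.1 * 8760) * 100 = 64.9854 %


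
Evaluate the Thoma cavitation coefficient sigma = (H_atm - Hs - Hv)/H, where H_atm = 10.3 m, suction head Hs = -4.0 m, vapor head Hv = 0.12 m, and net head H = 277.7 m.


sigma = (10.3 - (-4.0) - 0.12) / 277.7 = 0.0511


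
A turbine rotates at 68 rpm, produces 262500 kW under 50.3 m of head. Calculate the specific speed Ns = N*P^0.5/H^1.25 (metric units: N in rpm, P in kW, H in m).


Ns = 68 * 262500^0.5 / 50.3^1.25 = 260.0840


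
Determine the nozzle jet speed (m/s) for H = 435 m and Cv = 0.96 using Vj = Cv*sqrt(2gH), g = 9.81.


Vj = 0.96 * sqrt(2*9.81*435) = 88.6881 m/s


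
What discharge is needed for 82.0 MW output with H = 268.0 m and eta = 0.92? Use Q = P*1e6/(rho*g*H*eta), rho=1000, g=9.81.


Q = 82.0 * 1e6 / (1000 * 9.81 * 268.0 * 0.92) = 33.9018 m^3/s


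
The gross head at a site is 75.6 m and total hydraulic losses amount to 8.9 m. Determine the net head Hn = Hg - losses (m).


Hn = 75.6 - 8.9 = 66.7000 m


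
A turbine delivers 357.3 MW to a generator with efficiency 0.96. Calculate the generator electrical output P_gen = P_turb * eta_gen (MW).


P_gen = 357.3 * 0.96 = 343.0080 MW


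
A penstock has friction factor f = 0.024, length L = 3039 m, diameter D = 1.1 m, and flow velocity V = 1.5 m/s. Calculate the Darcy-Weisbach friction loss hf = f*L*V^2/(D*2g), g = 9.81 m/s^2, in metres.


hf = 0.024 * 3039 * 1.5^2 / (1.1 * 2 * 9.81) = 7.6038 m


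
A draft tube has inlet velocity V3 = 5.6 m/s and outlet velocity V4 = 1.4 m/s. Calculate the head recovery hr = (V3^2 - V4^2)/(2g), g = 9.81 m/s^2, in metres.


hr = (5.6^2 - 1.4^2) / (2*9.81) = 1.4985 m


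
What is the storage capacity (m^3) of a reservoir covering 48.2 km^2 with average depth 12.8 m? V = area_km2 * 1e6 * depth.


V = 48.2 * 1e6 * 12.8 = 6.1696e+08 m^3


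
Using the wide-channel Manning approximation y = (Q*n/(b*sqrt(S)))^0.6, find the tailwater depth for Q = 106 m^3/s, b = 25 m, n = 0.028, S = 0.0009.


y = (106 * 0.028 / (25 * 0.0009^0.5))^0.6 = 2.2827 m


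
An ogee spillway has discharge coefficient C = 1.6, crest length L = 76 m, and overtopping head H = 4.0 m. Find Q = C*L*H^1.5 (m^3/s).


Q = 1.6 * 76 * 4.0^1.5 = 972.8000 m^3/s


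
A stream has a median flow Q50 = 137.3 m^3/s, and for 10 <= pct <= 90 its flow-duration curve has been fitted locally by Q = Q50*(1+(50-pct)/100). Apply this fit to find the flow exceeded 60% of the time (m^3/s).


Q = 137.3 * (1 + (50 - 60)/100) = 123.5700 m^3/s


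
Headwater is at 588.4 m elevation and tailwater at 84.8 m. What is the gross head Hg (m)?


Hg = 588.4 - 84.8 = 503.6000 m


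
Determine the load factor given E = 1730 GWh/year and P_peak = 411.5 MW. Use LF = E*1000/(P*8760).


LF = 1730 * 1000 / (411.5 * 8760) = 0.4799


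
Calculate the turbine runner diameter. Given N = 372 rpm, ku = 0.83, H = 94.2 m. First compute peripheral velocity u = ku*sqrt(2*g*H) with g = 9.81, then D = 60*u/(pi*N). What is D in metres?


u = 0.83 * sqrt(2*9.81*94.2) = 35.6823 m/s
D = 60 * 35.6823 / (pi * 372) = 1.8319 m


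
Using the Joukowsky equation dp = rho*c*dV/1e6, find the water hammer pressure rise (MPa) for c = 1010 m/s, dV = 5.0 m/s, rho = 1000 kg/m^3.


dp = 1000 * 1010 * 5.0 / 1e6 = 5.0500 MPa


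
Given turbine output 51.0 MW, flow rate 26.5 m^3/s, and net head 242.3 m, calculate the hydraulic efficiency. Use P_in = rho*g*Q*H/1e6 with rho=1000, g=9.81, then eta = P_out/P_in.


P_in = 1000 * 9.81 * 26.5 * 242.3 / 1e6 = 62.9895 MW
eta = 51.0 / 62.9895 = 0.8097


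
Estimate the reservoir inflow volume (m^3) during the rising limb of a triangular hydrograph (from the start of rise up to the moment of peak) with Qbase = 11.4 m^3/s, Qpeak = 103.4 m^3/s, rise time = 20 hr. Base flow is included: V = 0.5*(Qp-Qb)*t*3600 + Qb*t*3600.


V = 0.5*(103.4 - 11.4)*20*3600 + 11.4*20*3600 = 4.1328e+06 m^3


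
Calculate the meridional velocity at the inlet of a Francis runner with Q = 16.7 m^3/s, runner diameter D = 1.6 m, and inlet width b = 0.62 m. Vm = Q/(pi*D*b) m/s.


Vm = 16.7 / (pi * 1.6 * 0.62) = 5.3586 m/s


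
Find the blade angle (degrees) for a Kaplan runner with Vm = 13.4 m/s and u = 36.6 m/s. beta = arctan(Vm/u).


beta = arctan(13.4 / 36.6) = 20.1087 degrees


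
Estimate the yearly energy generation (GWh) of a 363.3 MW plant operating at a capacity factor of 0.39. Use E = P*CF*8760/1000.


E = 363.3 * 0.39 * 8760 / 1000 = 1241.1781 GWh


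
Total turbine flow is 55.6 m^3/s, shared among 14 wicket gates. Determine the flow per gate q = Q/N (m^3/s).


q = 55.6 / 14 = 3.9714 m^3/s


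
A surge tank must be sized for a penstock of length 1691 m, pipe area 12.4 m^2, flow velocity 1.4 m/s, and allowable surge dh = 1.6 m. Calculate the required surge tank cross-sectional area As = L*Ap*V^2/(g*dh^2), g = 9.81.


As = 1691 * 12.4 * 1.4^2 / (9.81 * 1.6^2) = 1636.4864 m^2


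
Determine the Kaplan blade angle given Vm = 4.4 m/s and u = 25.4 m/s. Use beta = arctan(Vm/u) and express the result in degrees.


beta = arctan(4.4 / 25.4) = 9.8277 degrees


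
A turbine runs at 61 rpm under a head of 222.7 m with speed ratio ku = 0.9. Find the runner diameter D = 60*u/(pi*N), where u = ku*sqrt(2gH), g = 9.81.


u = 0.9 * sqrt(2*9.81*222.7) = 59.4911 m/s
D = 60 * 59.4911 / (pi * 61) = 18.6262 m


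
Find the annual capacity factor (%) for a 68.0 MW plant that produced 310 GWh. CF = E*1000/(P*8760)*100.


CF = 310 * 1000 / (68.0 * 8760) * 100 = 52.0414 %


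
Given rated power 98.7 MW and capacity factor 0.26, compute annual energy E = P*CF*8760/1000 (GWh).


E = 98.7 * 0.26 * 8760 / 1000 = 224.7991 GWh


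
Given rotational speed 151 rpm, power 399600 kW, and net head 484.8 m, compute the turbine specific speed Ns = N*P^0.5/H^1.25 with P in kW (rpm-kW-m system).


Ns = 151 * 399600^0.5 / 484.8^1.25 = 41.9601


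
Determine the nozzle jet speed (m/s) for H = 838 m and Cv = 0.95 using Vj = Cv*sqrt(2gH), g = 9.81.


Vj = 0.95 * sqrt(2*9.81*838) = 121.8134 m/s


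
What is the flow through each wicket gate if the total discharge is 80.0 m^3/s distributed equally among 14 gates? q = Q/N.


q = 80.0 / 14 = 5.7143 m^3/s


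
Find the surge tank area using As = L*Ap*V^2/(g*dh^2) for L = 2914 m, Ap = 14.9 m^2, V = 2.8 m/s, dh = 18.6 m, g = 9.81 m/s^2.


As = 2914 * 14.9 * 2.8^2 / (9.81 * 18.6^2) = 100.2991 m^2


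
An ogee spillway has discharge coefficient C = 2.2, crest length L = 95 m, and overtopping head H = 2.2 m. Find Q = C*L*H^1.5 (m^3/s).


Q = 2.2 * 95 * 2.2^1.5 = 681.9936 m^3/s


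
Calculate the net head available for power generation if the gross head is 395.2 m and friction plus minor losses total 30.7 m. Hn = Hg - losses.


Hn = 395.2 - 30.7 = 364.5000 m


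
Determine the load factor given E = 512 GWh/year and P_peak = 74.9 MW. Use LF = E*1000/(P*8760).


LF = 512 * 1000 / (74.9 * 8760) = 0.7803


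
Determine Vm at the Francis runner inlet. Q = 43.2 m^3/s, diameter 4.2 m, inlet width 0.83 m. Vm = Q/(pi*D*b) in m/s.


Vm = 43.2 / (pi * 4.2 * 0.83) = 3.9446 m/s


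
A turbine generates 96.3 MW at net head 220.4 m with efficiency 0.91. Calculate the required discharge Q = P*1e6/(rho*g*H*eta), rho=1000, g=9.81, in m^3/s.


Q = 96.3 * 1e6 / (1000 * 9.81 * 220.4 * 0.91) = 48.9445 m^3/s


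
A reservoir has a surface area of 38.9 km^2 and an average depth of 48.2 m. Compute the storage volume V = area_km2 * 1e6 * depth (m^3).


V = 38.9 * 1e6 * 48.2 = 1.8750e+09 m^3


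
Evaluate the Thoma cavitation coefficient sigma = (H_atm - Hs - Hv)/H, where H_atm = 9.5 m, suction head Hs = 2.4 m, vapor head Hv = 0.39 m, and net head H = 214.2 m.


sigma = (9.5 - 2.4 - 0.39) / 214.2 = 0.0313


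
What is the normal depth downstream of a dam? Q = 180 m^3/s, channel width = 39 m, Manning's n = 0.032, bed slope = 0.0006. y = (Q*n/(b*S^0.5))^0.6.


y = (180 * 0.032 / (39 * 0.0006^0.5))^0.6 = 2.9388 m


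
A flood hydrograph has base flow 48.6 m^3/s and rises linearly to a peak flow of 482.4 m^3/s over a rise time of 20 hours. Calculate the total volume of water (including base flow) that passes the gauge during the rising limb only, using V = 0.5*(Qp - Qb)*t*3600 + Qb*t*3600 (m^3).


V = 0.5*(482.4 - 48.6)*20*3600 + 48.6*20*3600 = 1.9116e+07 m^3


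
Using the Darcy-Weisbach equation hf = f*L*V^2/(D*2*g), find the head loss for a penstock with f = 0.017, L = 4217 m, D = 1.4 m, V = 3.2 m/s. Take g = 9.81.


hf = 0.017 * 4217 * 3.2^2 / (1.4 * 2 * 9.81) = 26.7255 m


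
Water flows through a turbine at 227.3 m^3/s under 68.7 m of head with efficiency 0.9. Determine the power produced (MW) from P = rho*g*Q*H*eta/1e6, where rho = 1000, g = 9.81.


P = 1000 * 9.81 * 227.3 * 68.7 * 0.9 / 1e6 = 137.8693 MW


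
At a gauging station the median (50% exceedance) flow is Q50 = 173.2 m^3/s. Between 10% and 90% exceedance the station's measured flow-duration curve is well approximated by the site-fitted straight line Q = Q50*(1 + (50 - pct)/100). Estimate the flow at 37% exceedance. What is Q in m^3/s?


Q = 173.2 * (1 + (50 - 37)/100) = 195.7160 m^3/s


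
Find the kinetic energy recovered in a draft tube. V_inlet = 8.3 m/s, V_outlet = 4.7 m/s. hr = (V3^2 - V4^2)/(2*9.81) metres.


hr = (8.3^2 - 4.7^2) / (2*9.81) = 2.3853 m


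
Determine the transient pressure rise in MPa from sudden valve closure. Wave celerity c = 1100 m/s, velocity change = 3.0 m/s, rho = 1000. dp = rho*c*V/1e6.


dp = 1000 * 1100 * 3.0 / 1e6 = 3.3000 MPa


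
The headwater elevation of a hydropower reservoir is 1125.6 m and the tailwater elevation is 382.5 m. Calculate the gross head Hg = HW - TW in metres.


Hg = 1125.6 - 382.5 = 743.1000 m


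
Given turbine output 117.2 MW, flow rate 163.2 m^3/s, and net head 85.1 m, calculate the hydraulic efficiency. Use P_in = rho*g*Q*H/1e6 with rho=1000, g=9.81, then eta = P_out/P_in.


P_in = 1000 * 9.81 * 163.2 * 85.1 / 1e6 = 136.2444 MW
eta = 117.2 / 136.2444 = 0.8602


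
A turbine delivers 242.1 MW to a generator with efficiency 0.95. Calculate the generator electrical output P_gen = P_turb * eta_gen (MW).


P_gen = 242.1 * 0.95 = 229.9950 MW


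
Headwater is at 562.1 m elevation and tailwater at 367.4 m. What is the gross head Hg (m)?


Hg = 562.1 - 367.4 = 194.7000 m


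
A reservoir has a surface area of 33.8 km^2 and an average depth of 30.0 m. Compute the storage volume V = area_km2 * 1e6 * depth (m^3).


V = 33.8 * 1e6 * 30.0 = 1.0140e+09 m^3


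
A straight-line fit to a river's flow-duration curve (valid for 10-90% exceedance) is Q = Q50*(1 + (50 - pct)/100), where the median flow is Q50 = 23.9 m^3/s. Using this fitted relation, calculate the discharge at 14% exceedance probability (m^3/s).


Q = 23.9 * (1 + (50 - 14)/100) = 32.5040 m^3/s


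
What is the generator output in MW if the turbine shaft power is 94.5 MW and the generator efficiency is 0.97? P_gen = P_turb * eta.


P_gen = 94.5 * 0.97 = 91.6650 MW


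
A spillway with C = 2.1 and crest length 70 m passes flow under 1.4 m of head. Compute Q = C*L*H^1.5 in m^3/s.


Q = 2.1 * 70 * 1.4^1.5 = 243.5058 m^3/s


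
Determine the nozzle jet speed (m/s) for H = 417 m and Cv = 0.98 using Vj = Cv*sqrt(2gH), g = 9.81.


Vj = 0.98 * sqrt(2*9.81*417) = 88.6428 m/s


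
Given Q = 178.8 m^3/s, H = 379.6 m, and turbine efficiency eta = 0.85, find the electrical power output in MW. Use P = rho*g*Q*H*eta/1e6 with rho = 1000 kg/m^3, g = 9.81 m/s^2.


P = 1000 * 9.81 * 178.8 * 379.6 * 0.85 / 1e6 = 565.9547 MW


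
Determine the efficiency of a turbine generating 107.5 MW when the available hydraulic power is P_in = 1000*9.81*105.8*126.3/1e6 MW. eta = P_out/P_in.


P_in = 1000 * 9.81 * 105.8 * 126.3 / 1e6 = 131.0865 MW
eta = 107.5 / 131.0865 = 0.8201


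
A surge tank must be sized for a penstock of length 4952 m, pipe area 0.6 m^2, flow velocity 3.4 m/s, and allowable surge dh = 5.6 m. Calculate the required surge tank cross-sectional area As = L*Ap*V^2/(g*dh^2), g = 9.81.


As = 4952 * 0.6 * 3.4^2 / (9.81 * 5.6^2) = 111.6464 m^2


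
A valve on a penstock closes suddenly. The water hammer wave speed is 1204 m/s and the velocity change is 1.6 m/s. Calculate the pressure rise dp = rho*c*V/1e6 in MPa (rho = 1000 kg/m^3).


dp = 1000 * 1204 * 1.6 / 1e6 = 1.9264 MPa


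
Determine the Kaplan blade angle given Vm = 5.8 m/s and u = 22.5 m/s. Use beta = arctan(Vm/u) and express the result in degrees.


beta = arctan(5.8 / 22.5) = 14.4549 degrees


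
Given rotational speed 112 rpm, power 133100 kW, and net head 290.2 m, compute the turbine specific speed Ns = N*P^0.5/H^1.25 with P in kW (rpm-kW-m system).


Ns = 112 * 133100^0.5 / 290.2^1.25 = 34.1142


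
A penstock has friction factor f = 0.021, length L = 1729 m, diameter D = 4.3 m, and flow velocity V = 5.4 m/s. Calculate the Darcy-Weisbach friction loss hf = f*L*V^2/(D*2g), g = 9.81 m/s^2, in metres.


hf = 0.021 * 1729 * 5.4^2 / (4.3 * 2 * 9.81) = 12.5497 m


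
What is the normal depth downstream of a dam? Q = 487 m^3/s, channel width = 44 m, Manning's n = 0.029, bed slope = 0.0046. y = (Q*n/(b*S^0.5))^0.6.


y = (487 * 0.029 / (44 * 0.0046^0.5))^0.6 = 2.5413 m


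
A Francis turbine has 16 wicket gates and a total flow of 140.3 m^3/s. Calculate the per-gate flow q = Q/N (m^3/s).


q = 140.3 / 16 = 8.7688 m^3/s


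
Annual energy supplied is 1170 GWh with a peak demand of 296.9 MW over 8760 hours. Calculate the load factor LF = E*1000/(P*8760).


LF = 1170 * 1000 / (296.9 * 8760) = 0.4499


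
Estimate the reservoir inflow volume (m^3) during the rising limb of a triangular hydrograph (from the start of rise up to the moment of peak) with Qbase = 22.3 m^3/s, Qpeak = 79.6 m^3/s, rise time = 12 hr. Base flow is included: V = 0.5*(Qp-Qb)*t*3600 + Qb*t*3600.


V = 0.5*(79.6 - 22.3)*12*3600 + 22.3*12*3600 = 2.2010e+06 m^3


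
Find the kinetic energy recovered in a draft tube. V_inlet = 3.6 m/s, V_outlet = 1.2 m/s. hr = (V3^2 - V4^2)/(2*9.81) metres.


hr = (3.6^2 - 1.2^2) / (2*9.81) = 0.5872 m


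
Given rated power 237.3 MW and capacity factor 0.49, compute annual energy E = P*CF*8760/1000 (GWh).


E = 237.3 * 0.49 * 8760 / 1000 = 1018.5865 GWh


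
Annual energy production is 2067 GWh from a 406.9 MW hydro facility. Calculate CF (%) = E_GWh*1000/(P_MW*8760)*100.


CF = 2067 * 1000 / (406.9 * 8760) * 100 = 57.9894 %


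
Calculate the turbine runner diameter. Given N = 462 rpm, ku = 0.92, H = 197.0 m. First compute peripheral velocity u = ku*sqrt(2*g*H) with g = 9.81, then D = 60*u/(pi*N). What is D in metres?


u = 0.92 * sqrt(2*9.81*197.0) = 57.1966 m/s
D = 60 * 57.1966 / (pi * 462) = 2.3644 m


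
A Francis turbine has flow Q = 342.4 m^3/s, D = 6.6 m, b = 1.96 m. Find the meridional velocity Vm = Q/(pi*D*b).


Vm = 342.4 / (pi * 6.6 * 1.96) = 8.4253 m/s


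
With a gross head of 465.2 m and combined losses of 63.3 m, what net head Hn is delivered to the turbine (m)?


Hn = 465.2 - 63.3 = 401.9000 m


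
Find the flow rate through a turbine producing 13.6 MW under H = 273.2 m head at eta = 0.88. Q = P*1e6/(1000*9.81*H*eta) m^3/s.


Q = 13.6 * 1e6 / (1000 * 9.81 * 273.2 * 0.88) = 5.7664 m^3/s


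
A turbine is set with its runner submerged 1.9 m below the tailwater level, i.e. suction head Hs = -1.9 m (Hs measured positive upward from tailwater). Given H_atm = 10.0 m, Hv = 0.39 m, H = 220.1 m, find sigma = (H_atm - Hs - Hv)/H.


sigma = (10.0 - (-1.9) - 0.39) / 220.1 = 0.0523


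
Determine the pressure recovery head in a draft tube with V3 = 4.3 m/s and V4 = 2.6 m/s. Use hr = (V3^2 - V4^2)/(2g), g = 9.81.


hr = (4.3^2 - 2.6^2) / (2*9.81) = 0.5979 m


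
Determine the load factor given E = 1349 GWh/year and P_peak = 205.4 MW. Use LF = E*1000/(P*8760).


LF = 1349 * 1000 / (205.4 * 8760) = 0.7497


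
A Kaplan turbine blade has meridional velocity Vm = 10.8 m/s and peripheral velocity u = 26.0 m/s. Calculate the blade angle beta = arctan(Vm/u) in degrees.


beta = arctan(10.8 / 26.0) = 22.5572 degrees


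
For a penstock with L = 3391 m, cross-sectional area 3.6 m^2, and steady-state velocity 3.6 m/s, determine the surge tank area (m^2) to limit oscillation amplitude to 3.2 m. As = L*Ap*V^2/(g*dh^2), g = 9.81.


As = 3391 * 3.6 * 3.6^2 / (9.81 * 3.2^2) = 1574.9484 m^2


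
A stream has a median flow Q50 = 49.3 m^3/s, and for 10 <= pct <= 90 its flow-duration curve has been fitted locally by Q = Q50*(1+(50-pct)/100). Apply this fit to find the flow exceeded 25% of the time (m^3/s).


Q = 49.3 * (1 + (50 - 25)/100) = 61.6250 m^3/s


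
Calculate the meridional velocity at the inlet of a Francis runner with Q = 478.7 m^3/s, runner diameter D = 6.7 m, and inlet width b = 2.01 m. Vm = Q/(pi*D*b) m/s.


Vm = 478.7 / (pi * 6.7 * 2.01) = 11.3147 m/s


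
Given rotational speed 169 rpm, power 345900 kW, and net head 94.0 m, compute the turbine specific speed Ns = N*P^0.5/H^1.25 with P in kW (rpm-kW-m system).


Ns = 169 * 345900^0.5 / 94.0^1.25 = 339.5879


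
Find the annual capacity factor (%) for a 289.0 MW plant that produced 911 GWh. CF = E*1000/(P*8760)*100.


CF = 911 * 1000 / (289.0 * 8760) * 100 = 35.9846 %


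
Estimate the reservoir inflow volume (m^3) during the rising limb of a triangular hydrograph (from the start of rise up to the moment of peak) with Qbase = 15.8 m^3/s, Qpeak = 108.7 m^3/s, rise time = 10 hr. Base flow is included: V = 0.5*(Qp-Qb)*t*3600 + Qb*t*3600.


V = 0.5*(108.7 - 15.8)*10*3600 + 15.8*10*3600 = 2.2410e+06 m^3


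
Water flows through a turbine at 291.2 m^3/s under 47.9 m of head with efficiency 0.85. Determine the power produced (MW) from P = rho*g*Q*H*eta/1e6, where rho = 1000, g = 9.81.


P = 1000 * 9.81 * 291.2 * 47.9 * 0.85 / 1e6 = 116.3094 MW


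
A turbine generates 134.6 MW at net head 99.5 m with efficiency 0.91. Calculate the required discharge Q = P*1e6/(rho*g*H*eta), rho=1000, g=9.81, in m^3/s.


Q = 134.6 * 1e6 / (1000 * 9.81 * 99.5 * 0.91) = 151.5345 m^3/s


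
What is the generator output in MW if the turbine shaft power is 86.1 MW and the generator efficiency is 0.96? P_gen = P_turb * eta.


P_gen = 86.1 * 0.96 = 82.6560 MW


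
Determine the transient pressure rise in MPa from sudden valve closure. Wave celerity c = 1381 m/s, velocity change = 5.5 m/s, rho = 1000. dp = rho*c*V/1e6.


dp = 1000 * 1381 * 5.5 / 1e6 = 7.5955 MPa


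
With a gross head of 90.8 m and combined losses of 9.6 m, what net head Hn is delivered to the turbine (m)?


Hn = 90.8 - 9.6 = 81.2000 m


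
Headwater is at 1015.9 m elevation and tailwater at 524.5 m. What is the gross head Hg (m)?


Hg = 1015.9 - 524.5 = 491.4000 m


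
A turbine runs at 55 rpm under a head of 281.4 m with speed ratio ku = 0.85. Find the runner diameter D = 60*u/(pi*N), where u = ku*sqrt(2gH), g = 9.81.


u = 0.85 * sqrt(2*9.81*281.4) = 63.1583 m/s
D = 60 * 63.1583 / (pi * 55) = 21.9315 m


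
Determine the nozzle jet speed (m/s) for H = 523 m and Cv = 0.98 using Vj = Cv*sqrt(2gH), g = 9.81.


Vj = 0.98 * sqrt(2*9.81*523) = 99.2719 m/s


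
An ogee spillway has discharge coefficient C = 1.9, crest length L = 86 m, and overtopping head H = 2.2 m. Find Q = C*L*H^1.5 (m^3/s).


Q = 1.9 * 86 * 2.2^1.5 = 533.1950 m^3/s


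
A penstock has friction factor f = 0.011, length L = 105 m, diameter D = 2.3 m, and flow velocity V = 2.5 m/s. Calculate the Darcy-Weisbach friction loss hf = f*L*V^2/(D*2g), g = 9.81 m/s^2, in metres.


hf = 0.011 * 105 * 2.5^2 / (2.3 * 2 * 9.81) = 0.1600 m


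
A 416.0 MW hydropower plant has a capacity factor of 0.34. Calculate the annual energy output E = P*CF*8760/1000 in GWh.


E = 416.0 * 0.34 * 8760 / 1000 = 1239.0144 GWh


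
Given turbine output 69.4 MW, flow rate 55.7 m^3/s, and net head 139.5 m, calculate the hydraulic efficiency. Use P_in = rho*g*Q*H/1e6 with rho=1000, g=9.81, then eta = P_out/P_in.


P_in = 1000 * 9.81 * 55.7 * 139.5 / 1e6 = 76.2252 MW
eta = 69.4 / 76.2252 = 0.9105
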